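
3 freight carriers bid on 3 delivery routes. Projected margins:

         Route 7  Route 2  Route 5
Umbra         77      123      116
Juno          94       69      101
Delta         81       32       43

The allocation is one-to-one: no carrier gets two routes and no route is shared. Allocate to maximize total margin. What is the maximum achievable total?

This is the linear assignment problem.
Optimal: Umbra→Route 2 ($123k), Juno→Route 5 ($101k), Delta→Route 7 ($81k) — total 123+101+81 = $305k.
Column-greedy (each route in turn goes to its best remaining carrier) gives $260k, worse by 45.
Swapping Umbra↔Juno (Umbra→Route 5 $116k, Juno→Route 2 $69k) loses 39.
Every other assignment is strictly worse.

Maximum total: $305k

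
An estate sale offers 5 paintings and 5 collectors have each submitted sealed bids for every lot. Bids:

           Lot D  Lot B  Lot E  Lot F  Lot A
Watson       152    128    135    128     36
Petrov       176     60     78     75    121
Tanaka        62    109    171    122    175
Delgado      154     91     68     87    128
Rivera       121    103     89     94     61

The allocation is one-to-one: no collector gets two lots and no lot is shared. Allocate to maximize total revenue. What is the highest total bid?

Maximum total: $706

Treat this as an assignment problem: match each collector to one lot.
Optimal: Watson→Lot F ($128), Petrov→Lot D ($176), Tanaka→Lot E ($171), Delgado→Lot A ($128), Rivera→Lot B ($103) — total 128+176+171+128+103 = $706.
Max-entry greedy (repeatedly take the single best remaining cell) gives $676, worse by 30.
Next-best assignment: Watson→Lot B, Petrov→Lot D, Tanaka→Lot E, Delgado→Lot A, Rivera→Lot F = $697.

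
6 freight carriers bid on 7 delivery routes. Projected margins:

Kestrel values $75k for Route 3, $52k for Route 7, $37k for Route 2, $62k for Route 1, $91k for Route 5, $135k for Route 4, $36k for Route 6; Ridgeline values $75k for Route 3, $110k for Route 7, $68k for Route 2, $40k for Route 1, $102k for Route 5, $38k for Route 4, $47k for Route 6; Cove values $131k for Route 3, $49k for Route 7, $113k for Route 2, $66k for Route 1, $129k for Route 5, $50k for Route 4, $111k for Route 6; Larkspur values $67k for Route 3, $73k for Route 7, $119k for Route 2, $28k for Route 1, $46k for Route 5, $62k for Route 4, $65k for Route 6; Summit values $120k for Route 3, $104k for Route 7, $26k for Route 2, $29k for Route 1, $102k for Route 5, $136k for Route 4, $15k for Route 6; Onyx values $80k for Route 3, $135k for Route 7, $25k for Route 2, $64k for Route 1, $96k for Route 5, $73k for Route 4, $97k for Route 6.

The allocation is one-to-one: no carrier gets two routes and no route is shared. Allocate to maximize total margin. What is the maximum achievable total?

Maximum total: $722k

This is a one-to-one assignment (maximum-weight bipartite matching).
Optimal: Kestrel→Route 4 ($135k), Ridgeline→Route 5 ($102k), Cove→Route 6 ($111k), Larkspur→Route 2 ($119k), Summit→Route 3 ($120k), Onyx→Route 7 ($135k) — total 135+102+111+119+120+135 = $722k.
Row-greedy (each carrier in turn takes its best remaining route) gives $694k, worse by 28.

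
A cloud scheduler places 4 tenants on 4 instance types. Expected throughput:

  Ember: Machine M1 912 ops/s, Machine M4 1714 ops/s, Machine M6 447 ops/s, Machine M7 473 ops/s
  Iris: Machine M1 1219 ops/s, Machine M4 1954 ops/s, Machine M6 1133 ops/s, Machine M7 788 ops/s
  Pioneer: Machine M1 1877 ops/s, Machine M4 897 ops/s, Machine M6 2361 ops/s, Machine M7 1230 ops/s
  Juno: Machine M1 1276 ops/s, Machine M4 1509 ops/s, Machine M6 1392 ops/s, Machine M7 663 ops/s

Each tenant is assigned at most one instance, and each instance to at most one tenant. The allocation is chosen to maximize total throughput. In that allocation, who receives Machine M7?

This is the linear assignment problem.
Optimal: Ember→Machine M4 (1714 ops/s), Iris→Machine M7 (788 ops/s), Pioneer→Machine M6 (2361 ops/s), Juno→Machine M1 (1276 ops/s) — total 1714+788+2361+1276 = 6139 ops/s.
Max-entry greedy (repeatedly take the single best remaining cell) gives 6064 ops/s, worse by 75.
Swapping Pioneer↔Juno (Pioneer→Machine M1 1877 ops/s, Juno→Machine M6 1392 ops/s) loses 368.
Checked against all permutations: 6139 ops/s is optimal.
Iris's own top instance is Machine M4 (1954 ops/s), but forcing Iris→Machine M4 and reassigning the rest optimally gives only 6064 ops/s — worse by 75.

Iris receives Machine M7.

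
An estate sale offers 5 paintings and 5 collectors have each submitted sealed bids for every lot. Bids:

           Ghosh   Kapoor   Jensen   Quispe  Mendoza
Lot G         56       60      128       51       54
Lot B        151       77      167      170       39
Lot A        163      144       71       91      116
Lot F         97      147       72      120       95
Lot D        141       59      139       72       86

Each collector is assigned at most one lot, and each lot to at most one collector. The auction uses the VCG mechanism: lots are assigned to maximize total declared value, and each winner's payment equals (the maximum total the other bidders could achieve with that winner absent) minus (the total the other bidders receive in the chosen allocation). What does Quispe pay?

Efficient allocation: Ghosh→Lot D ($141), Kapoor→Lot F ($147), Jensen→Lot G ($128), Quispe→Lot B ($170), Mendoza→Lot A ($116); total welfare W = $702.
Quispe receives Lot B at value $170, so the others get W − 170 = $532.
Without Quispe: best allocation of the remaining 4 bidders over all 5 lots is Ghosh→Lot D ($141), Kapoor→Lot F ($147), Jensen→Lot B ($167), Mendoza→Lot A ($116), total $571.
VCG payment = (others' best without Quispe) − (others' welfare with Quispe) = 571 − 532 = $39.

Quispe pays $39.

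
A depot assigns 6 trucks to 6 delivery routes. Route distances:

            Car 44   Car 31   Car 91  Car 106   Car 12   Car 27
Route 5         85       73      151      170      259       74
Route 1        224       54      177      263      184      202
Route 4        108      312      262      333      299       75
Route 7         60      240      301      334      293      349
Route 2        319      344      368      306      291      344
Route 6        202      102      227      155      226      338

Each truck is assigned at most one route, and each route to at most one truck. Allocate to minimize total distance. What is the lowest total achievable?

Treat this as an assignment problem: match each truck to one route.
Optimal: Car 44→Route 7 (60 km), Car 31→Route 1 (54 km), Car 91→Route 5 (151 km), Car 106→Route 6 (155 km), Car 12→Route 2 (291 km), Car 27→Route 4 (75 km) — total 60+54+151+155+291+75 = 786 km.
Next-best assignment: Car 44→Route 7, Car 31→Route 5, Car 91→Route 1, Car 106→Route 6, Car 12→Route 2, Car 27→Route 4 = 831 km.

Minimum total: 786 km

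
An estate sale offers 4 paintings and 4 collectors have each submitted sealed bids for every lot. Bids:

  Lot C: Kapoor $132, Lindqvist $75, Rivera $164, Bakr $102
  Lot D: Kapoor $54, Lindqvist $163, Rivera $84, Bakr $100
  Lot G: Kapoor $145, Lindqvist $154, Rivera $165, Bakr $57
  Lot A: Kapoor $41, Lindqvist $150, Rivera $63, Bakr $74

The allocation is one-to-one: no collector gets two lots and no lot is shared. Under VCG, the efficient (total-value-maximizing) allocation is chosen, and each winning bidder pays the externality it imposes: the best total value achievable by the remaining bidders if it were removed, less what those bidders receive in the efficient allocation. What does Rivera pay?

Rivera pays $15.

Efficient allocation: Kapoor→Lot G ($145), Lindqvist→Lot A ($150), Rivera→Lot C ($164), Bakr→Lot D ($100); total welfare W = $559.
Rivera receives Lot C at value $164, so the others get W − 164 = $395.
Without Rivera: best allocation of the remaining 3 bidders over all 4 lots is Kapoor→Lot G ($145), Lindqvist→Lot D ($163), Bakr→Lot C ($102), total $410.
VCG payment = (others' best without Rivera) − (others' welfare with Rivera) = 410 − 395 = $15.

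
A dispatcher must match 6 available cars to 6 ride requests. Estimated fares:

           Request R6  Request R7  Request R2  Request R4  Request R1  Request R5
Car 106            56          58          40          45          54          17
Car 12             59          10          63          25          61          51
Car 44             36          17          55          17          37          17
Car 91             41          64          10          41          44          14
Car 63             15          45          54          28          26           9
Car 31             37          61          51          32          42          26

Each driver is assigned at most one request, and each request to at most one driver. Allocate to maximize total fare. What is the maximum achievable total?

This is a one-to-one assignment (maximum-weight bipartite matching).
Optimal: Car 106→Request R6 ($56), Car 12→Request R5 ($51), Car 44→Request R1 ($37), Car 91→Request R4 ($41), Car 63→Request R2 ($54), Car 31→Request R7 ($61) — total 56+51+37+41+54+61 = $300.
Max-entry greedy (repeatedly take the single best remaining cell) gives $270, worse by 30.

Maximum total: $300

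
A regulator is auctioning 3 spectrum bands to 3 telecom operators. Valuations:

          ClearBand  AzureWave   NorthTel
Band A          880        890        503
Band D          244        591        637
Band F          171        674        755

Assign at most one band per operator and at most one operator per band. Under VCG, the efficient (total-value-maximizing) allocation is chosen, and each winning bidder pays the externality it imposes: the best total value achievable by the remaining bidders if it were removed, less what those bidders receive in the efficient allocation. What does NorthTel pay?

Efficient allocation: ClearBand→Band A ($880M), AzureWave→Band D ($591M), NorthTel→Band F ($755M); total welfare W = $2226M.
NorthTel receives Band F at value $755M, so the others get W − 755 = $1471M.
Without NorthTel: best allocation of the remaining 2 bidders over all 3 bands is ClearBand→Band A ($880M), AzureWave→Band F ($674M), total $1554M.
VCG payment = (others' best without NorthTel) − (others' welfare with NorthTel) = 1554 − 1471 = $83M.

NorthTel pays $83M.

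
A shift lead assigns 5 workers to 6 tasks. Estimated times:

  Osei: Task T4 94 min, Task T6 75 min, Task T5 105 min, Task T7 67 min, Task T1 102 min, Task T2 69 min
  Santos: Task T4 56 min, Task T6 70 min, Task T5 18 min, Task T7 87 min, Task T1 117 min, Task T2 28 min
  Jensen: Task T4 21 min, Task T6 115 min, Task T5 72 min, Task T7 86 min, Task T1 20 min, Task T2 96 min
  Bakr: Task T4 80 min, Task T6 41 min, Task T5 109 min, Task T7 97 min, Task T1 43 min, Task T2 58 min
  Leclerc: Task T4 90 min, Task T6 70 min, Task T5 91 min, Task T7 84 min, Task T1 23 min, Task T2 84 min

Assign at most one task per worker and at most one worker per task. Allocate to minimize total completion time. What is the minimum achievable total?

Min total: 170 min

Optimal: Osei→Task T7 (67 min), Santos→Task T5 (18 min), Jensen→Task T4 (21 min), Bakr→Task T6 (41 min), Leclerc→Task T1 (23 min) — total 67+18+21+41+23 = 170 min.
Min-entry greedy (repeatedly take the single cheapest remaining cell) gives 230 min, worse by 60.
No other one-to-one assignment undercuts 170 min.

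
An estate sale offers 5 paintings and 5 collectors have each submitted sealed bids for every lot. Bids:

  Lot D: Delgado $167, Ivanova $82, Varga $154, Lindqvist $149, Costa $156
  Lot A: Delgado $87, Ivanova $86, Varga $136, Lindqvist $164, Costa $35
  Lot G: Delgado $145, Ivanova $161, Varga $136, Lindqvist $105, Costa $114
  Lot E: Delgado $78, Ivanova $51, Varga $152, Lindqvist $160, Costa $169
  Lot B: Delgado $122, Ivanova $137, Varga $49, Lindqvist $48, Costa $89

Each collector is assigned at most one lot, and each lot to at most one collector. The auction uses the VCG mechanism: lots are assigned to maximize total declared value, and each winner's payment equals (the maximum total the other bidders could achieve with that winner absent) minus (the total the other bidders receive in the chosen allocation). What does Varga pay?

Varga pays $24.

Efficient allocation: Delgado→Lot D ($167), Ivanova→Lot B ($137), Varga→Lot G ($136), Lindqvist→Lot A ($164), Costa→Lot E ($169); total welfare W = $773.
Varga receives Lot G at value $136, so the others get W − 136 = $637.
Without Varga: best allocation of the remaining 4 bidders over all 5 lots is Delgado→Lot D ($167), Ivanova→Lot G ($161), Lindqvist→Lot A ($164), Costa→Lot E ($169), total $661.
VCG payment = (others' best without Varga) − (others' welfare with Varga) = 661 − 637 = $24.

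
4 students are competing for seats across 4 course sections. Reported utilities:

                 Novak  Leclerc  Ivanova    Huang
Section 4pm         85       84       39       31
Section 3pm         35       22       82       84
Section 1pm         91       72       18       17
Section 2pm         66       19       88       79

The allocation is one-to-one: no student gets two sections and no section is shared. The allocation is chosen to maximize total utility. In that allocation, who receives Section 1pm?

Novak receives Section 1pm.

Treat this as an assignment problem: match each student to one section.
Optimal: Novak→Section 1pm (91 points), Leclerc→Section 4pm (84 points), Ivanova→Section 2pm (88 points), Huang→Section 3pm (84 points) — total 91+84+88+84 = 347 points.
Swapping Ivanova↔Huang (Ivanova→Section 3pm 82 points, Huang→Section 2pm 79 points) loses 11.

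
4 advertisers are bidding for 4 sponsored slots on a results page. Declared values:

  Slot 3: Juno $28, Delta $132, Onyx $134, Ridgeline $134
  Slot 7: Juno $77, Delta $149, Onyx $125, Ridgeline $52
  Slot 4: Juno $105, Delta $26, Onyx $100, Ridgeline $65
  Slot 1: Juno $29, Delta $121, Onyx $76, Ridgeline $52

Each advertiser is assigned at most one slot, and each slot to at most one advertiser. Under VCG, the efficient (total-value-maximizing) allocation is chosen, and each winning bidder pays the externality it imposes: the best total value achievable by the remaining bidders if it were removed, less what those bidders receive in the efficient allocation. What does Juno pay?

Efficient allocation: Juno→Slot 4 ($105), Delta→Slot 1 ($121), Onyx→Slot 7 ($125), Ridgeline→Slot 3 ($134); total welfare W = $485.
Juno receives Slot 4 at value $105, so the others get W − 105 = $380.
Without Juno: best allocation of the remaining 3 bidders over all 4 slots is Delta→Slot 7 ($149), Onyx→Slot 4 ($100), Ridgeline→Slot 3 ($134), total $383.
VCG payment = (others' best without Juno) − (others' welfare with Juno) = 383 − 380 = $3.

Juno pays $3.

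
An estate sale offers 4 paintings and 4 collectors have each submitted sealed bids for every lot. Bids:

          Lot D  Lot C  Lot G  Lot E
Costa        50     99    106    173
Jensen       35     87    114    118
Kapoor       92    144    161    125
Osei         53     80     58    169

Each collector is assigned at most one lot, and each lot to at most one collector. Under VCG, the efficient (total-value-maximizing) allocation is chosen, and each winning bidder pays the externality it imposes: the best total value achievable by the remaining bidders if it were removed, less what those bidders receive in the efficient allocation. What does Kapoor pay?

Kapoor pays $42.

Efficient allocation: Costa→Lot E ($173), Jensen→Lot G ($114), Kapoor→Lot C ($144), Osei→Lot D ($53); total welfare W = $484.
Kapoor receives Lot C at value $144, so the others get W − 144 = $340.
Without Kapoor: best allocation of the remaining 3 bidders over all 4 lots is Costa→Lot C ($99), Jensen→Lot G ($114), Osei→Lot E ($169), total $382.
VCG payment = (others' best without Kapoor) − (others' welfare with Kapoor) = 382 − 340 = $42.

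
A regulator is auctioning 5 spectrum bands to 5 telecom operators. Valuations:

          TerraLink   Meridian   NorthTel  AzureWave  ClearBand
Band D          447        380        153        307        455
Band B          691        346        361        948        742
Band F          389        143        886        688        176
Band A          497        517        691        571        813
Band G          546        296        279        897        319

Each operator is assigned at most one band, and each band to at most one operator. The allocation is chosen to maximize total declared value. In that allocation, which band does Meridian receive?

Optimal: TerraLink→Band B ($691M), Meridian→Band D ($380M), NorthTel→Band F ($886M), AzureWave→Band G ($897M), ClearBand→Band A ($813M) — total 691+380+886+897+813 = $3667M.
Max-entry greedy (repeatedly take the single best remaining cell) gives $3573M, worse by 94.
Next-best assignment: TerraLink→Band G, Meridian→Band D, NorthTel→Band F, AzureWave→Band B, ClearBand→Band A = $3573M.
Meridian's own top band is Band A ($517M), but forcing Meridian→Band A and reassigning the rest optimally gives only $3489M — worse by 178.

Meridian receives Band D.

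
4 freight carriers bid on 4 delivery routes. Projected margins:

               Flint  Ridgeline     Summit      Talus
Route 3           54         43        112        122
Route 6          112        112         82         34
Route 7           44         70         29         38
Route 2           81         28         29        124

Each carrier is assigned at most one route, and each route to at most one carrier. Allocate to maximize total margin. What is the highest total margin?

Optimal: Flint→Route 6 ($112k), Ridgeline→Route 7 ($70k), Summit→Route 3 ($112k), Talus→Route 2 ($124k) — total 112+70+112+124 = $418k.
Column-greedy (each route in turn goes to its best remaining carrier) gives $333k, worse by 85.
Swapping Flint↔Talus (Flint→Route 2 $81k, Talus→Route 6 $34k) loses 121.
Checked against all permutations: $418k is optimal.

Maximum total: $418k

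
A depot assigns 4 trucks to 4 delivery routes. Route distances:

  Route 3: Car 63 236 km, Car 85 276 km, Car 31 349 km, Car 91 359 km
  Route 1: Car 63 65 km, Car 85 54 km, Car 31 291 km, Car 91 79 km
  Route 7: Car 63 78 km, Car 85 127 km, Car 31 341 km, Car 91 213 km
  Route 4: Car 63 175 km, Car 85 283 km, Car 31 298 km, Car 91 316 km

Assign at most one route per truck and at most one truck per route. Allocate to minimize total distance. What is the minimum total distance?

This is the linear assignment problem.
Optimal: Car 63→Route 4 (175 km), Car 85→Route 7 (127 km), Car 31→Route 3 (349 km), Car 91→Route 1 (79 km) — total 175+127+349+79 = 730 km.

Minimum total: 730 km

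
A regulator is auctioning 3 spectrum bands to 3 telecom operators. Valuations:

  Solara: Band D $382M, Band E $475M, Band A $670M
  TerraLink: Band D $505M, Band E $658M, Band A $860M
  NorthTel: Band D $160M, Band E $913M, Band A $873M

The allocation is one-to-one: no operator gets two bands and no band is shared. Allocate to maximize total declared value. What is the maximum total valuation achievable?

Optimal: Solara→Band D ($382M), TerraLink→Band A ($860M), NorthTel→Band E ($913M) — total 382+860+913 = $2155M.
Column-greedy (each band in turn goes to its best remaining operator) gives $2088M, worse by 67.
Next-best assignment: Solara→Band A, TerraLink→Band D, NorthTel→Band E = $2088M.
No other one-to-one assignment exceeds $2155M.

Max total: $2155M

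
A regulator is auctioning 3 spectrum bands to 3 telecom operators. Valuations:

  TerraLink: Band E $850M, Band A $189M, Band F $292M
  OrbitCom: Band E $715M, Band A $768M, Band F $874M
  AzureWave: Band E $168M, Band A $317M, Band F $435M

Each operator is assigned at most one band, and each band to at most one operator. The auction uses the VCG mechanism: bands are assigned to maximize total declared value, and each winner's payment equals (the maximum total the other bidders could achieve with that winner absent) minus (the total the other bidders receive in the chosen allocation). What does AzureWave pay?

Efficient allocation: TerraLink→Band E ($850M), OrbitCom→Band A ($768M), AzureWave→Band F ($435M); total welfare W = $2053M.
AzureWave receives Band F at value $435M, so the others get W − 435 = $1618M.
Without AzureWave: best allocation of the remaining 2 bidders over all 3 bands is TerraLink→Band E ($850M), OrbitCom→Band F ($874M), total $1724M.
VCG payment = (others' best without AzureWave) − (others' welfare with AzureWave) = 1724 − 1618 = $106M.

AzureWave pays $106M.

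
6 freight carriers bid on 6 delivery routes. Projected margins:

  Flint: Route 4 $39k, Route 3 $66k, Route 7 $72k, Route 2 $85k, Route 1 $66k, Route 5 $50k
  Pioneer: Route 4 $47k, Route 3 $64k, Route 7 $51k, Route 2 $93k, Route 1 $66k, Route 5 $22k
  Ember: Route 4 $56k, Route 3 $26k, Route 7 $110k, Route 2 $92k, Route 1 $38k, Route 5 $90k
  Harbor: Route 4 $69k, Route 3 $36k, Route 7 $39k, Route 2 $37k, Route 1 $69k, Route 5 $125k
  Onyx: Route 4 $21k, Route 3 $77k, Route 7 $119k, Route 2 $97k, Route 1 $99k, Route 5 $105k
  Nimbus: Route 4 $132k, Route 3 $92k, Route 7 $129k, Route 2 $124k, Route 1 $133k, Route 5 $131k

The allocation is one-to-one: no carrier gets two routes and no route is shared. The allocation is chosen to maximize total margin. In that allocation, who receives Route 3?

Optimal: Flint→Route 3 ($66k), Pioneer→Route 2 ($93k), Ember→Route 7 ($110k), Harbor→Route 5 ($125k), Onyx→Route 1 ($99k), Nimbus→Route 4 ($132k) — total 66+93+110+125+99+132 = $625k.
Max-entry greedy (repeatedly take the single best remaining cell) gives $592k, worse by 33.
Flint's own top route is Route 2 ($85k), but forcing Flint→Route 2 and reassigning the rest optimally gives only $615k — worse by 10.

Flint receives Route 3.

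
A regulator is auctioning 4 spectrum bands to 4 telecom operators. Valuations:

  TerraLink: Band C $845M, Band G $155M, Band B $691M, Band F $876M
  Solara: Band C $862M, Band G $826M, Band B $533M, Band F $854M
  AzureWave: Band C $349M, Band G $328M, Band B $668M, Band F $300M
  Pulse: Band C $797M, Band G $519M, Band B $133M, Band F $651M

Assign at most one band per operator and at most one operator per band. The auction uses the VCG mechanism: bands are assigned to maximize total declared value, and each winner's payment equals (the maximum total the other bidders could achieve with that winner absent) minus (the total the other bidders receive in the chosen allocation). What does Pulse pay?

Pulse pays $36M.

Efficient allocation: TerraLink→Band F ($876M), Solara→Band G ($826M), AzureWave→Band B ($668M), Pulse→Band C ($797M); total welfare W = $3167M.
Pulse receives Band C at value $797M, so the others get W − 797 = $2370M.
Without Pulse: best allocation of the remaining 3 bidders over all 4 bands is TerraLink→Band F ($876M), Solara→Band C ($862M), AzureWave→Band B ($668M), total $2406M.
VCG payment = (others' best without Pulse) − (others' welfare with Pulse) = 2406 − 2370 = $36M.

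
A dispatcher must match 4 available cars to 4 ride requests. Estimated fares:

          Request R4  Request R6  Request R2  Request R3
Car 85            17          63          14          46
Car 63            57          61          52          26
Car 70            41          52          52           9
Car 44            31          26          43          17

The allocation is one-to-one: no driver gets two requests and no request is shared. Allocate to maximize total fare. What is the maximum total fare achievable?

Maximum total: $198

Treat this as an assignment problem: match each driver to one request.
Optimal: Car 85→Request R3 ($46), Car 63→Request R4 ($57), Car 70→Request R6 ($52), Car 44→Request R2 ($43) — total 46+57+52+43 = $198.
Column-greedy (each request in turn goes to its best remaining driver) gives $189, worse by 9.
Next-best assignment: Car 85→Request R3, Car 63→Request R6, Car 70→Request R4, Car 44→Request R2 = $191.
Swapping Car 70↔Car 63 (Car 70→Request R4 $41, Car 63→Request R6 $61) loses 7.
Checked against all permutations: $198 is optimal.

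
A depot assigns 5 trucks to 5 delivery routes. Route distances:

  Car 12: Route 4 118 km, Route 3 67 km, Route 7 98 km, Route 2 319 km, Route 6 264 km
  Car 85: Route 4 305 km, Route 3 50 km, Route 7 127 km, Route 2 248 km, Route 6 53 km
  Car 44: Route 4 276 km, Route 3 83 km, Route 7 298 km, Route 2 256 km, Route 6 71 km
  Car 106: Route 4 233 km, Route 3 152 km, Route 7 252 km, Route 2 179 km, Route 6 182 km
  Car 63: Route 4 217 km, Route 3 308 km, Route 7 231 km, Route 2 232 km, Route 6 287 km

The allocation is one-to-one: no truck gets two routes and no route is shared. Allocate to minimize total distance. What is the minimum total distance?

Min total: 615 km

This is a one-to-one assignment (minimum-cost bipartite matching).
Optimal: Car 12→Route 7 (98 km), Car 85→Route 3 (50 km), Car 44→Route 6 (71 km), Car 106→Route 2 (179 km), Car 63→Route 4 (217 km) — total 98+50+71+179+217 = 615 km.
Row-greedy (each truck in turn takes its cheapest remaining route) gives 840 km, worse by 225.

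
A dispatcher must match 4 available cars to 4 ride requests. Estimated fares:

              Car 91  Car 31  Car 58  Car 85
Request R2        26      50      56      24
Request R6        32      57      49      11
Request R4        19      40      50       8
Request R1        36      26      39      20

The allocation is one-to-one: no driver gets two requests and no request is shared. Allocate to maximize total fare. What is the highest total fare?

Max total: $167

Optimal: Car 91→Request R1 ($36), Car 31→Request R6 ($57), Car 58→Request R4 ($50), Car 85→Request R2 ($24) — total 36+57+50+24 = $167.
Max-entry greedy (repeatedly take the single best remaining cell) gives $157, worse by 10.
Swapping Car 91↔Car 31 (Car 91→Request R6 $32, Car 31→Request R1 $26) loses 35.
Checked against all permutations: $167 is optimal.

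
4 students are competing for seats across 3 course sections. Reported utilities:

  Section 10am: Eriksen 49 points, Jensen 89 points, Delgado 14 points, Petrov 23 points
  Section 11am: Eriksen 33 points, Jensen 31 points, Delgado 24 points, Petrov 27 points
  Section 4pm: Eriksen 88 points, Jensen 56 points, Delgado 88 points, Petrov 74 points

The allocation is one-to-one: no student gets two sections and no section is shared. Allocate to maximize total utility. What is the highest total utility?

Optimal: Jensen→Section 10am (89 points), Eriksen→Section 11am (33 points), Delgado→Section 4pm (88 points) — total 89+33+88 = 210 points.
Max-entry greedy (repeatedly take the single best remaining cell) gives 204 points, worse by 6.
Every other assignment is strictly worse.

Max total: 210 points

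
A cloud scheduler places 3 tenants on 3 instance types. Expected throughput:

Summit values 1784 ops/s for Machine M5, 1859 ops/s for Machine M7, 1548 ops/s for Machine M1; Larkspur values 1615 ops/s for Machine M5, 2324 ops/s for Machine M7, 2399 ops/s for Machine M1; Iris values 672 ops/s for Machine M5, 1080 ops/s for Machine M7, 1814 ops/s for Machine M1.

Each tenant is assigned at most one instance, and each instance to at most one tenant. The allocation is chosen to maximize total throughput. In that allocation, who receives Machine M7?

Larkspur receives Machine M7.

Optimal: Summit→Machine M5 (1784 ops/s), Larkspur→Machine M7 (2324 ops/s), Iris→Machine M1 (1814 ops/s) — total 1784+2324+1814 = 5922 ops/s.
Row-greedy (each tenant in turn takes its best remaining instance) gives 4930 ops/s, worse by 992.
Next-best assignment: Summit→Machine M7, Larkspur→Machine M5, Iris→Machine M1 = 5288 ops/s.
No other one-to-one assignment exceeds 5922 ops/s.
Larkspur's own top instance is Machine M1 (2399 ops/s), but forcing Larkspur→Machine M1 and reassigning the rest optimally gives only 5263 ops/s — worse by 659.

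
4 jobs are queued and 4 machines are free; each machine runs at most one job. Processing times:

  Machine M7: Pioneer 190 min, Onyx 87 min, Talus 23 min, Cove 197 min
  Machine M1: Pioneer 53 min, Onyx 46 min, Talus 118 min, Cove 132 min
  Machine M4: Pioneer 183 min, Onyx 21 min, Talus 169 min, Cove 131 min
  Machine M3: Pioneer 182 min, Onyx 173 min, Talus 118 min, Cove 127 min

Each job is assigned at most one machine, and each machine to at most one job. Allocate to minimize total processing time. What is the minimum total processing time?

Optimal: Pioneer→Machine M1 (53 min), Onyx→Machine M4 (21 min), Talus→Machine M7 (23 min), Cove→Machine M3 (127 min) — total 53+21+23+127 = 224 min.
Column-greedy (each machine in turn goes to its cheapest remaining job) gives 382 min, worse by 158.
Next-best assignment: Pioneer→Machine M3, Onyx→Machine M4, Talus→Machine M7, Cove→Machine M1 = 358 min.

Minimum total: 224 min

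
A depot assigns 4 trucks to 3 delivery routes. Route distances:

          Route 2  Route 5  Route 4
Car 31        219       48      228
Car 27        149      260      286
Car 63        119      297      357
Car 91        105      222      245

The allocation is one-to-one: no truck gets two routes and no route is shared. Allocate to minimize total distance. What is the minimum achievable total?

This is a one-to-one assignment (minimum-cost bipartite matching).
Optimal: Car 63→Route 2 (119 km), Car 31→Route 5 (48 km), Car 91→Route 4 (245 km) — total 119+48+245 = 412 km.
Column-greedy (each route in turn goes to its cheapest remaining truck) gives 439 km, worse by 27.
Next-best assignment: Car 91→Route 2, Car 31→Route 5, Car 27→Route 4 = 439 km.
No other one-to-one assignment undercuts 412 km.

Min total: 412 km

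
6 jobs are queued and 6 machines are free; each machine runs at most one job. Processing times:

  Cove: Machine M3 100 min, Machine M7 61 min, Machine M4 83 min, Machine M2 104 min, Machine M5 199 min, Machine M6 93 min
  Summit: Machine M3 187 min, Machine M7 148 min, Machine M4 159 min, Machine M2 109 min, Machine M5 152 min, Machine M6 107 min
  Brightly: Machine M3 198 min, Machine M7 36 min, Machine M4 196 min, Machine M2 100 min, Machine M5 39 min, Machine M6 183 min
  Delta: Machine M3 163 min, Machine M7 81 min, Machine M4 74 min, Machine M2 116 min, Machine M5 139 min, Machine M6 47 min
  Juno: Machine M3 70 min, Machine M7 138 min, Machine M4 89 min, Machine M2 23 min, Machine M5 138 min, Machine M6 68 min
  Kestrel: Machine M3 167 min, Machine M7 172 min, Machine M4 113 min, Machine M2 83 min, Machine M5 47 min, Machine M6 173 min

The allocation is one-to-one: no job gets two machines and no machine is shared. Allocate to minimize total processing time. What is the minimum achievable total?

Optimal: Cove→Machine M3 (100 min), Summit→Machine M6 (107 min), Brightly→Machine M7 (36 min), Delta→Machine M4 (74 min), Juno→Machine M2 (23 min), Kestrel→Machine M5 (47 min) — total 100+107+36+74+23+47 = 387 min.
Min-entry greedy (repeatedly take the single cheapest remaining cell) gives 423 min, worse by 36.
Next-best assignment: Cove→Machine M4, Summit→Machine M2, Brightly→Machine M7, Delta→Machine M6, Juno→Machine M3, Kestrel→Machine M5 = 392 min.

Min total: 387 min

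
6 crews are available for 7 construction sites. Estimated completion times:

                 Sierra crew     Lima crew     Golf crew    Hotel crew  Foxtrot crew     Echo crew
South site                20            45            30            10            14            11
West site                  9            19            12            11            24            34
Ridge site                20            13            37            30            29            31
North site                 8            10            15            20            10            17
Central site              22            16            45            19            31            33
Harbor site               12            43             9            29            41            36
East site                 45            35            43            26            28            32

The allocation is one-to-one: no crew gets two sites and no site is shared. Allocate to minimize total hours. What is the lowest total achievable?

Optimal: Sierra crew→West site (9 hours), Lima crew→Ridge site (13 hours), Golf crew→Harbor site (9 hours), Hotel crew→Central site (19 hours), Foxtrot crew→North site (10 hours), Echo crew→South site (11 hours) — total 9+13+9+19+10+11 = 71 hours.
Row-greedy (each crew in turn takes its cheapest remaining site) gives 96 hours, worse by 25.
Next-best assignment: Sierra crew→Central site, Lima crew→Ridge site, Golf crew→Harbor site, Hotel crew→West site, Foxtrot crew→North site, Echo crew→South site = 76 hours.
Swapping Hotel crew↔Echo crew (Hotel crew→South site 10 hours, Echo crew→Central site 33 hours) adds 13.
No other one-to-one assignment undercuts 71 hours.

Minimum total: 71 hours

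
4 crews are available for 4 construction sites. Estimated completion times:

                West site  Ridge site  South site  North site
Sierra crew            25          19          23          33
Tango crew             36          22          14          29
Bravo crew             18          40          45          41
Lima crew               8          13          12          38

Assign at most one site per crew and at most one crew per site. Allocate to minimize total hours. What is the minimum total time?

Minimum total: 78 hours

Optimal: Sierra crew→Ridge site (19 hours), Tango crew→North site (29 hours), Bravo crew→West site (18 hours), Lima crew→South site (12 hours) — total 19+29+18+12 = 78 hours.
Column-greedy (each site in turn goes to its cheapest remaining crew) gives 82 hours, worse by 4.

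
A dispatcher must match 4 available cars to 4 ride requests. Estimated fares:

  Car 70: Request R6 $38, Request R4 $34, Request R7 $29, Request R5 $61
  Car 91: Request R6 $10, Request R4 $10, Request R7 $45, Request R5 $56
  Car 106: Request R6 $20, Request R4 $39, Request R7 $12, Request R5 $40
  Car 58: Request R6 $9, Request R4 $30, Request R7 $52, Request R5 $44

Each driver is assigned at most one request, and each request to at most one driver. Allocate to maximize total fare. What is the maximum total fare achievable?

Maximum total: $185

Treat this as an assignment problem: match each driver to one request.
Optimal: Car 70→Request R6 ($38), Car 91→Request R5 ($56), Car 106→Request R4 ($39), Car 58→Request R7 ($52) — total 38+56+39+52 = $185.
Max-entry greedy (repeatedly take the single best remaining cell) gives $162, worse by 23.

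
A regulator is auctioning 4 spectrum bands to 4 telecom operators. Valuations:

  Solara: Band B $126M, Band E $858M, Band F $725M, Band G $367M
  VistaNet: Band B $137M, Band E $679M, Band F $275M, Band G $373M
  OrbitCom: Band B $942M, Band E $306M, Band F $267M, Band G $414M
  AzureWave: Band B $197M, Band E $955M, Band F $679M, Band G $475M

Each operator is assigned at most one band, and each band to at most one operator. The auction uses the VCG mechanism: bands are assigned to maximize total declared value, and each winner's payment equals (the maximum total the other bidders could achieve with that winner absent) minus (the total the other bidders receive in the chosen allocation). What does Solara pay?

Solara pays $30M.

Efficient allocation: Solara→Band F ($725M), VistaNet→Band G ($373M), OrbitCom→Band B ($942M), AzureWave→Band E ($955M); total welfare W = $2995M.
Solara receives Band F at value $725M, so the others get W − 725 = $2270M.
Without Solara: best allocation of the remaining 3 bidders over all 4 bands is VistaNet→Band E ($679M), OrbitCom→Band B ($942M), AzureWave→Band F ($679M), total $2300M.
VCG payment = (others' best without Solara) − (others' welfare with Solara) = 2300 − 2270 = $30M.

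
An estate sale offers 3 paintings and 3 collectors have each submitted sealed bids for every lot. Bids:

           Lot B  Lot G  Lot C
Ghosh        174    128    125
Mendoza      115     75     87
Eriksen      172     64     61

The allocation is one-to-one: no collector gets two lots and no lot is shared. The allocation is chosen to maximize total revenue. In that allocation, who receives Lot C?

Treat this as an assignment problem: match each collector to one lot.
Optimal: Ghosh→Lot G ($128), Mendoza→Lot C ($87), Eriksen→Lot B ($172) — total 128+87+172 = $387.
Max-entry greedy (repeatedly take the single best remaining cell) gives $325, worse by 62.
Next-best assignment: Ghosh→Lot C, Mendoza→Lot G, Eriksen→Lot B = $372.
Swapping Mendoza↔Eriksen (Mendoza→Lot B $115, Eriksen→Lot C $61) loses 83.
Checked against all permutations: $387 is optimal.
Mendoza's own top lot is Lot B ($115), but forcing Mendoza→Lot B and reassigning the rest optimally gives only $304 — worse by 83.

Mendoza receives Lot C.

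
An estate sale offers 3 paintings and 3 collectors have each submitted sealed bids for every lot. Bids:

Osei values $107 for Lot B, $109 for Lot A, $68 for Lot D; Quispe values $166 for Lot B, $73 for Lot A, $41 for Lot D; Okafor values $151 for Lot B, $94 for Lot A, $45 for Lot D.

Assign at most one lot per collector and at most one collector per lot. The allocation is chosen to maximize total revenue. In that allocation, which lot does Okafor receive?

Okafor receives Lot A.

This is the linear assignment problem.
Optimal: Osei→Lot D ($68), Quispe→Lot B ($166), Okafor→Lot A ($94) — total 68+166+94 = $328.
Next-best assignment: Osei→Lot A, Quispe→Lot B, Okafor→Lot D = $320.
Every other assignment is strictly worse.
Okafor's own top lot is Lot B ($151), but forcing Okafor→Lot B and reassigning the rest optimally gives only $301 — worse by 27.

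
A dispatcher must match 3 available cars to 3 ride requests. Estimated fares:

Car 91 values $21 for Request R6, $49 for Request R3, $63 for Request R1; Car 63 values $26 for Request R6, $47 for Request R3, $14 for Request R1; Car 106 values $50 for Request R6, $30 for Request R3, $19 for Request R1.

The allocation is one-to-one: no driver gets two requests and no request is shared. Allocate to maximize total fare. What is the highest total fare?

Maximum total: $160

Optimal: Car 91→Request R1 ($63), Car 63→Request R3 ($47), Car 106→Request R6 ($50) — total 63+47+50 = $160.
Column-greedy (each request in turn goes to its best remaining driver) gives $113, worse by 47.
Next-best assignment: Car 91→Request R1, Car 63→Request R6, Car 106→Request R3 = $119.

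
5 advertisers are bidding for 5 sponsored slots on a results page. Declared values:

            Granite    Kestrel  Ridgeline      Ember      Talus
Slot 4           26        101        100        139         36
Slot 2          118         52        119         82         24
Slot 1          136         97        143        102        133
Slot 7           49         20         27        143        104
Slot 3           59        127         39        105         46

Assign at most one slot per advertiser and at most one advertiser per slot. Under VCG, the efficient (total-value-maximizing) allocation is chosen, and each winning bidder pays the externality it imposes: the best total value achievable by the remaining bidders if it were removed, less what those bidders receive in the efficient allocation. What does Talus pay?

Efficient allocation: Granite→Slot 2 ($118), Kestrel→Slot 3 ($127), Ridgeline→Slot 1 ($143), Ember→Slot 4 ($139), Talus→Slot 7 ($104); total welfare W = $631.
Talus receives Slot 7 at value $104, so the others get W − 104 = $527.
Without Talus: best allocation of the remaining 4 bidders over all 5 slots is Granite→Slot 2 ($118), Kestrel→Slot 3 ($127), Ridgeline→Slot 1 ($143), Ember→Slot 7 ($143), total $531.
VCG payment = (others' best without Talus) − (others' welfare with Talus) = 531 − 527 = $4.

Talus pays $4.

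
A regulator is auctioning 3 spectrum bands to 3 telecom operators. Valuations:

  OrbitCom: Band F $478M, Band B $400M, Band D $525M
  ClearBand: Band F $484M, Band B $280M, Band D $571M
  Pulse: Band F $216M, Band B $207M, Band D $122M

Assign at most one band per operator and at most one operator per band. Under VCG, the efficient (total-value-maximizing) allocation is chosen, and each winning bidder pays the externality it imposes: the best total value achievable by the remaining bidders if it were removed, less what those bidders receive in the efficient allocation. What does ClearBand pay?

Efficient allocation: OrbitCom→Band F ($478M), ClearBand→Band D ($571M), Pulse→Band B ($207M); total welfare W = $1256M.
ClearBand receives Band D at value $571M, so the others get W − 571 = $685M.
Without ClearBand: best allocation of the remaining 2 bidders over all 3 bands is OrbitCom→Band D ($525M), Pulse→Band F ($216M), total $741M.
VCG payment = (others' best without ClearBand) − (others' welfare with ClearBand) = 741 − 685 = $56M.

ClearBand pays $56M.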